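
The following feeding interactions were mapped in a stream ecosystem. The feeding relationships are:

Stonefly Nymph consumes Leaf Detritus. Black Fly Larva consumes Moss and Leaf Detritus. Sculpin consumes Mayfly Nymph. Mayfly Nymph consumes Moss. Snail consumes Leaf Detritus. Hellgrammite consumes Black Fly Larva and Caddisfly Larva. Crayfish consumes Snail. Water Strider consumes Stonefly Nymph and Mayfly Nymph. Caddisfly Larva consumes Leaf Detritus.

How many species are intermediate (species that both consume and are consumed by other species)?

Intermediate species (has both prey and predators): Snail, Stonefly Nymph, Caddisfly Larva, Mayfly Nymph, Black Fly Larva.
Count: 5.

5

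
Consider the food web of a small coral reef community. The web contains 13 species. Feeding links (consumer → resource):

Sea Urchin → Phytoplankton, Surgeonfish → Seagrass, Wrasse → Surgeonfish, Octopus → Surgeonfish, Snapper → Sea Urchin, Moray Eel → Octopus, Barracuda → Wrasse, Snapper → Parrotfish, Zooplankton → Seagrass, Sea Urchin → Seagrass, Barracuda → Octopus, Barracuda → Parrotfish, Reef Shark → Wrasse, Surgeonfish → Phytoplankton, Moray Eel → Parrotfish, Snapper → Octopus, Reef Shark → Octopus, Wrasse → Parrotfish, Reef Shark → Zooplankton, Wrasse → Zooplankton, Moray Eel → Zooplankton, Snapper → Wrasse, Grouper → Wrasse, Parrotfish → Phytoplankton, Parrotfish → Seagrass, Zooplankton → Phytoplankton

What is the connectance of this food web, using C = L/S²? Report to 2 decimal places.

The web has S = 13 species and L = 26 feeding links.
C = L / S² = 26 / 169 = 0.1538 ≈ 0.15.

C = 0.15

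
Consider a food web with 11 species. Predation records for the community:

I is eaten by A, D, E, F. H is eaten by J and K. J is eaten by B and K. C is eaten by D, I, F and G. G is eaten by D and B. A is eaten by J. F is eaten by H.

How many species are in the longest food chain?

6 species

One longest chain: C → I → F → H → J → K.
It has 6 species and 5 links.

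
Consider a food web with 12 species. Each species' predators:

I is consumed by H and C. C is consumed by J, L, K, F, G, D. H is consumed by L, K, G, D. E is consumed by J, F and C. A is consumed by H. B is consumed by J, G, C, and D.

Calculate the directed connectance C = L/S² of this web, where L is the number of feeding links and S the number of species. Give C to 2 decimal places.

The web has S = 12 species and L = 20 feeding links.
C = L / S² = 20 / 144 = 0.1389 ≈ 0.14.

C = 0.14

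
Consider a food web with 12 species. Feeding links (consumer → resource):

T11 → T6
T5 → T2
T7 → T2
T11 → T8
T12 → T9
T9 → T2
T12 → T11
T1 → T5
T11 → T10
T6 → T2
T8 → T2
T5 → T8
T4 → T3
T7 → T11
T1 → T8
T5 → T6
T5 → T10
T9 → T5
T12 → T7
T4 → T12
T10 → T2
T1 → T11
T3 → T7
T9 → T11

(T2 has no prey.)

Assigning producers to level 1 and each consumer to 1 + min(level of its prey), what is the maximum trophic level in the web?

Producers (level 1): T2.
Following each consumer down to its lowest-level prey: T2 → T9 → T12 → T4 (levels 1 through 4).
All prey of T4 (T12 3, T3 3) are at level 3 or above, so T4 is at level 1 + 3 = 4.
Every consumer has at least one prey at level 3 or below, so none exceeds level 4.

4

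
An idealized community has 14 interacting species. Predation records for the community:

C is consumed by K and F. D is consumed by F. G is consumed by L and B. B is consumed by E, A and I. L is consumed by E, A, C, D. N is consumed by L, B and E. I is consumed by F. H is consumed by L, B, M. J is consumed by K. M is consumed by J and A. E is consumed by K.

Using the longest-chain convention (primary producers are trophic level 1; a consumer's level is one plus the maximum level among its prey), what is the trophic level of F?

H is a producer → level 1.
B eats H (level 1); other prey at levels: N 1, G 1 → level 2.
I eats B → level 3.
F eats I (level 3); other prey at levels: C 3, D 3 → level 4.

Trophic level 4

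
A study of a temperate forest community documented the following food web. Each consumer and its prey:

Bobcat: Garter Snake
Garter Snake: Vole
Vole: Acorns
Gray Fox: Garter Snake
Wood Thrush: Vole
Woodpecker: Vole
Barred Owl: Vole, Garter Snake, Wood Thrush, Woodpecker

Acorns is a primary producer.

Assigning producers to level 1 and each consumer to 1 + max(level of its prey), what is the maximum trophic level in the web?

4

Producers (level 1): Acorns.
Acorns → Vole → Garter Snake → Gray Fox gives Gray Fox level 4.
No species has a prey at level 4, so no species reaches level 5.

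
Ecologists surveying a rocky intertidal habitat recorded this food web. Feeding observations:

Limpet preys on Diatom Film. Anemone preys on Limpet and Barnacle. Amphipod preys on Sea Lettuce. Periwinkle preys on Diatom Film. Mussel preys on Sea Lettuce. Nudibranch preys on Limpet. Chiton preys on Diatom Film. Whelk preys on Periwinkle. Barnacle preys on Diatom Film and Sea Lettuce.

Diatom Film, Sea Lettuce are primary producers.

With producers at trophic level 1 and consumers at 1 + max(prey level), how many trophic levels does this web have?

3

Producers (level 1): Diatom Film, Sea Lettuce.
Diatom Film → Limpet → Nudibranch gives Nudibranch level 3.
No species has a prey at level 3, so no species reaches level 4.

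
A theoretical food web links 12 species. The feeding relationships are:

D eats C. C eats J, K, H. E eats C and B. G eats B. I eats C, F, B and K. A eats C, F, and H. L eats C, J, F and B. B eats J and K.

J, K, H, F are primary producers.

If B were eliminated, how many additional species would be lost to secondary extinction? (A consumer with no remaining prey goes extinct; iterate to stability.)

1

Remove B.
Round 1: G (all prey gone) → extinct.
No further losses. Total secondary extinctions: 1.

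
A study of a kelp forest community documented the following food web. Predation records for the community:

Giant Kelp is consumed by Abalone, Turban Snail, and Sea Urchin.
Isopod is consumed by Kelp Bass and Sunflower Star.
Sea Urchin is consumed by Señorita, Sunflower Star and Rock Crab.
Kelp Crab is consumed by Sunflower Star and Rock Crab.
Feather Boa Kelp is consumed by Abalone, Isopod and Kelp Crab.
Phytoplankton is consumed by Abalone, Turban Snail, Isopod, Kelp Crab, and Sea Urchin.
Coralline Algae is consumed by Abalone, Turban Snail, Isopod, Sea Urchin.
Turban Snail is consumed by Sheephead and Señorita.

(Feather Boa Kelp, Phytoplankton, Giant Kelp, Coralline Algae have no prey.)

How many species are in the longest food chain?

3 species

One longest chain: Phytoplankton → Sea Urchin → Rock Crab.
It has 3 species and 2 links.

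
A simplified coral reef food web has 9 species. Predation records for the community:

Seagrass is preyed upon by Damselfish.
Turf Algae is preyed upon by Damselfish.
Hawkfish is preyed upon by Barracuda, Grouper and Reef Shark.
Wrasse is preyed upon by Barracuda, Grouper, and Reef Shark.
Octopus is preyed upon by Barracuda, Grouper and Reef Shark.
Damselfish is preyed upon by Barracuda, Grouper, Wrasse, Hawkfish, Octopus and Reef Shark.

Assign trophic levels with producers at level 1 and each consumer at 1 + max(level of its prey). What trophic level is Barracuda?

Seagrass is a producer → level 1.
Damselfish eats Seagrass (level 1); other prey at levels: Turf Algae 1 → level 2.
Octopus eats Damselfish → level 3.
Barracuda eats Octopus (level 3); other prey at levels: Damselfish 2, Hawkfish 3, Wrasse 3 → level 4.

Trophic level 4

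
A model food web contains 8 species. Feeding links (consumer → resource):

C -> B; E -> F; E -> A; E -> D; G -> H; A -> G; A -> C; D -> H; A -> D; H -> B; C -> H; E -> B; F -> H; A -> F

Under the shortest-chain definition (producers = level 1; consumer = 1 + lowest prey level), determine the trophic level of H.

Trophic level 2

B is a producer → level 1.
H eats B → level 2.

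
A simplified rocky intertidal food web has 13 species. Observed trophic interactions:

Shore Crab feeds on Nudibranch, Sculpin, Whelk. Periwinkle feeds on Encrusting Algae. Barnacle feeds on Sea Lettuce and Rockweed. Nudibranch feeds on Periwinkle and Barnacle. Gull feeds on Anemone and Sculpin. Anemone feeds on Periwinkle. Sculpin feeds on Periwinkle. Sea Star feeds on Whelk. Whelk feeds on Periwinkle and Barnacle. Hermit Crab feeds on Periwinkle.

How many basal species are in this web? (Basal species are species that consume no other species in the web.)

3

Basal species (no prey listed): Encrusting Algae, Rockweed, Sea Lettuce.
Count: 3.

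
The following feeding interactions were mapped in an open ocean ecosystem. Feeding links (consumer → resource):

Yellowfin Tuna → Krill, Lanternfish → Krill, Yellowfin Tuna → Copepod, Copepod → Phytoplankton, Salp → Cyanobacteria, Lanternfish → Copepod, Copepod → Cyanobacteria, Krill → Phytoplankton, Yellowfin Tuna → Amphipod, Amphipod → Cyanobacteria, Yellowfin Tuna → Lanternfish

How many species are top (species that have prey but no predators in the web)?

2

Top species (has prey, but nothing eats it): Salp, Yellowfin Tuna.
Count: 2.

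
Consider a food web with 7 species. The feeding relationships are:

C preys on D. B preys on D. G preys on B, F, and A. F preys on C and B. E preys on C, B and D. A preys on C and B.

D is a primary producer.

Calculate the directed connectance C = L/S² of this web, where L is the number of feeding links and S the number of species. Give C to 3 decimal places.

The web has S = 7 species and L = 12 feeding links.
C = L / S² = 12 / 49 = 0.2449 ≈ 0.245.

C = 0.245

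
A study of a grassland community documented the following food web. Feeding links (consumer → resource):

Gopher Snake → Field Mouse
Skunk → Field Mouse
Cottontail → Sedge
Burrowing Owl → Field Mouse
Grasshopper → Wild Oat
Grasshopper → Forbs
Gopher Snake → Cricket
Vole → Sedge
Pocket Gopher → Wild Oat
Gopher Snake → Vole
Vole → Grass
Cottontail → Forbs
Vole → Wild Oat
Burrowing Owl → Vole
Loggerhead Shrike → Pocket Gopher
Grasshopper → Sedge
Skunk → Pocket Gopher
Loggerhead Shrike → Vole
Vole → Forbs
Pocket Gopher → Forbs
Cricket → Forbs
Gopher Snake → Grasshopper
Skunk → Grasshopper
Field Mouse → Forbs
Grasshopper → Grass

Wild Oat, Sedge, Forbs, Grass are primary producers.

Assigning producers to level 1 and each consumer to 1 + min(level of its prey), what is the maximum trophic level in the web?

3

Producers (level 1): Wild Oat, Sedge, Forbs, Grass.
Following each consumer down to its lowest-level prey: Wild Oat → Grasshopper → Skunk (levels 1 through 3).
All prey of Skunk (Grasshopper 2, Pocket Gopher 2, Field Mouse 2) are at level 2 or above, so Skunk is at level 1 + 2 = 3.
Every consumer has at least one prey at level 2 or below, so none exceeds level 3.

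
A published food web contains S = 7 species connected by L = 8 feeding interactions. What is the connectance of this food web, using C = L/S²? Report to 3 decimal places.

C = 0.163

The web has S = 7 species and L = 8 feeding links.
C = L / S² = 8 / 49 = 0.1633 ≈ 0.163.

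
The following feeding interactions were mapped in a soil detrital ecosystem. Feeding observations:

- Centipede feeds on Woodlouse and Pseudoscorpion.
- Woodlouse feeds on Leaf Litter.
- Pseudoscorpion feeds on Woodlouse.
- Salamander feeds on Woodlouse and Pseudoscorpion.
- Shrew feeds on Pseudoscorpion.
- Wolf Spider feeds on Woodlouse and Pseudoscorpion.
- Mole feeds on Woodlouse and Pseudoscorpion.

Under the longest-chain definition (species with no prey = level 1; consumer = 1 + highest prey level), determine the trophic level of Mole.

Trophic level 4

Leaf Litter has no prey (basal) → level 1.
Woodlouse eats Leaf Litter → level 2.
Pseudoscorpion eats Woodlouse → level 3.
Mole eats Pseudoscorpion (level 3); other prey at levels: Woodlouse 2 → level 4.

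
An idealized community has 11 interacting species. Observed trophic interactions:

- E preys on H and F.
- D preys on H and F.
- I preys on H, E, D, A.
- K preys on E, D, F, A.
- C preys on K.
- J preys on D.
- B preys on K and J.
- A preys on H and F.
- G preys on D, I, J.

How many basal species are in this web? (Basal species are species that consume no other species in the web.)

2

Basal species (no prey listed): F, H.
Count: 2.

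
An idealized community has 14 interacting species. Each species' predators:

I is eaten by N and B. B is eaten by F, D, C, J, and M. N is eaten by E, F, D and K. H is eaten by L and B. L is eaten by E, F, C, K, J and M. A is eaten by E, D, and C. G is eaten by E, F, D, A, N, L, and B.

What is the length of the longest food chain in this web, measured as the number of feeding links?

2 links

One longest chain: G → B → J.
It has 3 species and 2 links.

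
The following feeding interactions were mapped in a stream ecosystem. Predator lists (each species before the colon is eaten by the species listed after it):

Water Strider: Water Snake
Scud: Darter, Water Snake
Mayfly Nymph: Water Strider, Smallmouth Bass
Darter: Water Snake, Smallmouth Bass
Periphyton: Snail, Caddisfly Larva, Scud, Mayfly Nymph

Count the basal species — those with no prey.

1

Basal species (no prey listed): Periphyton.
Count: 1.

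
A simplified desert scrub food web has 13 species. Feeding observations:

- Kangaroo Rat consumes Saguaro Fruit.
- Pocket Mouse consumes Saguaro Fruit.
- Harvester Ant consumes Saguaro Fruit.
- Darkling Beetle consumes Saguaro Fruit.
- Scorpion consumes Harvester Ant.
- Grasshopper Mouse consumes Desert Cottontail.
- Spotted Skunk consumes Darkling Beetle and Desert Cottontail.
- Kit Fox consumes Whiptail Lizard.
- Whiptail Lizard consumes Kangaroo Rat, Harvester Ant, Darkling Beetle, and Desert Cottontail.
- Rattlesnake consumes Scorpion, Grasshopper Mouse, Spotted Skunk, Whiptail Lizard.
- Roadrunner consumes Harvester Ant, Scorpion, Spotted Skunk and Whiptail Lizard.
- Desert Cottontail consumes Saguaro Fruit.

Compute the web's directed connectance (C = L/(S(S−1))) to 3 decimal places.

C = 0.141

The web has S = 13 species and L = 22 feeding links.
C = L / (S(S−1)) = 22 / 156 = 0.1410 ≈ 0.141.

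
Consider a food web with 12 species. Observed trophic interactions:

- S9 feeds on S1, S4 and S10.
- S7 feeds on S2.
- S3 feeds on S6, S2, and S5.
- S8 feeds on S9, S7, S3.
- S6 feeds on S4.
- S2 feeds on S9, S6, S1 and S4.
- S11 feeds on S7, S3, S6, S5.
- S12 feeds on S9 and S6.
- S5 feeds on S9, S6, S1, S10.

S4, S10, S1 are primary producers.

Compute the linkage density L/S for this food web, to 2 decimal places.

L/S = 2.08

There are L = 25 links among S = 12 species.
L/S = 25/12 = 2.0833 ≈ 2.08.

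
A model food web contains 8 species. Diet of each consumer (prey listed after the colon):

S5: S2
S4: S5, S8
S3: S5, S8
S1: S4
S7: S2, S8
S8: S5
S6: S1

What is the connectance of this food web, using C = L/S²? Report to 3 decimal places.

C = 0.156

The web has S = 8 species and L = 10 feeding links.
C = L / S² = 10 / 64 = 0.1562 ≈ 0.156.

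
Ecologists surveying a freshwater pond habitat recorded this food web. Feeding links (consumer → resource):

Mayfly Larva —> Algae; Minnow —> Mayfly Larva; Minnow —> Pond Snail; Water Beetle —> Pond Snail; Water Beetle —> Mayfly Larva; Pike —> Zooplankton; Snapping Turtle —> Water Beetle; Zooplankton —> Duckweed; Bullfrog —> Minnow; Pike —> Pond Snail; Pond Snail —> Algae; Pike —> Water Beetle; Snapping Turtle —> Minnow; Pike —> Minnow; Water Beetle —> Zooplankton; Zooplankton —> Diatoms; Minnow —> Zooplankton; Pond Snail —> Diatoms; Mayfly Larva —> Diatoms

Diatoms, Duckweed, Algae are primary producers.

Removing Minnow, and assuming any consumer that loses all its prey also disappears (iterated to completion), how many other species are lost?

1

Remove Minnow.
Round 1: Bullfrog (all prey gone) → extinct.
No further losses. Total secondary extinctions: 1.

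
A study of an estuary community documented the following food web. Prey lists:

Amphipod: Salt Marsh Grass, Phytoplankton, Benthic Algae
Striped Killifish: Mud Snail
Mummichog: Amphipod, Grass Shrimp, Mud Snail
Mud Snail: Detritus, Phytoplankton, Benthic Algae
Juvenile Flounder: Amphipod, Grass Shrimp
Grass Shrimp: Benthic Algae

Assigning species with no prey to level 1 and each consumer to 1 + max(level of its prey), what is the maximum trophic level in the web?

3

Basal resources (level 1): Salt Marsh Grass, Detritus, Phytoplankton, Benthic Algae.
Salt Marsh Grass → Amphipod → Juvenile Flounder gives Juvenile Flounder level 3.
No species has a prey at level 3, so no species reaches level 4.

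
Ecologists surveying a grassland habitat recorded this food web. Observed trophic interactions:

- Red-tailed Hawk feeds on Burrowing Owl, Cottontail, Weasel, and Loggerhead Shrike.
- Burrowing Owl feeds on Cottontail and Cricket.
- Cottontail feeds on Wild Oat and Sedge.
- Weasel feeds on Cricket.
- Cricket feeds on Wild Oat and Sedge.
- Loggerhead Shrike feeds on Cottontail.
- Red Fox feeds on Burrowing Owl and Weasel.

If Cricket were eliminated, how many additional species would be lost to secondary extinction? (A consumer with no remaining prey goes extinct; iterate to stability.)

1

Remove Cricket.
Round 1: Weasel (all prey gone) → extinct.
No further losses. Total secondary extinctions: 1.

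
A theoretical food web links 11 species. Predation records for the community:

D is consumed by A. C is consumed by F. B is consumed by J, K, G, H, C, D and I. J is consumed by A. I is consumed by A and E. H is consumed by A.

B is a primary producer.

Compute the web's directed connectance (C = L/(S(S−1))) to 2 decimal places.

The web has S = 11 species and L = 13 feeding links.
C = L / (S(S−1)) = 13 / 110 = 0.1182 ≈ 0.12.

C = 0.12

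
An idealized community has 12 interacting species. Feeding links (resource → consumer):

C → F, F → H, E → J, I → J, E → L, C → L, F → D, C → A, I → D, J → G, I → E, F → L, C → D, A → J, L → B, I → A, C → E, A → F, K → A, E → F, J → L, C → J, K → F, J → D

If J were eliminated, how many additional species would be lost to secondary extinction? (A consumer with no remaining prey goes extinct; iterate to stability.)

Remove J.
Round 1: G (all prey gone) → extinct.
No further losses. Total secondary extinctions: 1.

1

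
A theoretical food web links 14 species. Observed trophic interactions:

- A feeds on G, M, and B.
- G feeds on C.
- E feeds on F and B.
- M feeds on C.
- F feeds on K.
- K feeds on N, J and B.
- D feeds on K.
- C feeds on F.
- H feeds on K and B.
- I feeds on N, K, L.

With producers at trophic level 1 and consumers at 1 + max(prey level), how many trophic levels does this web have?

Producers (level 1): N, J, L, B.
N → K → F → C → M → A gives A level 6.
No species has a prey at level 6, so no species reaches level 7.

6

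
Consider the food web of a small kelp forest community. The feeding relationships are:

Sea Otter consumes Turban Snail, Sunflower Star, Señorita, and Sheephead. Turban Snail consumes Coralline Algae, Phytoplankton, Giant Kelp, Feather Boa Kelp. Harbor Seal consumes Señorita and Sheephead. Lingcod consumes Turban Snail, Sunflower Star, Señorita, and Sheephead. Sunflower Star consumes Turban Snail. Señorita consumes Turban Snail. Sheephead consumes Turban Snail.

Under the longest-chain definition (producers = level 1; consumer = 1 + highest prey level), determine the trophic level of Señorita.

Phytoplankton is a producer → level 1.
Turban Snail eats Phytoplankton (level 1); other prey at levels: Feather Boa Kelp 1, Giant Kelp 1, Coralline Algae 1 → level 2.
Señorita eats Turban Snail → level 3.

Trophic level 3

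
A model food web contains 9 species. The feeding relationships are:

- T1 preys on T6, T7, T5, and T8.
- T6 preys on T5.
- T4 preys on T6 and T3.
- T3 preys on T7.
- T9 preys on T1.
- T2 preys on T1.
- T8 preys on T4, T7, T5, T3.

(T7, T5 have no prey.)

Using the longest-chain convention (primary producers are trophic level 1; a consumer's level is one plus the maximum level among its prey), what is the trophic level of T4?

Trophic level 3

T5 is a producer → level 1.
T6 eats T5 → level 2.
T4 eats T6 (level 2); other prey at levels: T3 2 → level 3.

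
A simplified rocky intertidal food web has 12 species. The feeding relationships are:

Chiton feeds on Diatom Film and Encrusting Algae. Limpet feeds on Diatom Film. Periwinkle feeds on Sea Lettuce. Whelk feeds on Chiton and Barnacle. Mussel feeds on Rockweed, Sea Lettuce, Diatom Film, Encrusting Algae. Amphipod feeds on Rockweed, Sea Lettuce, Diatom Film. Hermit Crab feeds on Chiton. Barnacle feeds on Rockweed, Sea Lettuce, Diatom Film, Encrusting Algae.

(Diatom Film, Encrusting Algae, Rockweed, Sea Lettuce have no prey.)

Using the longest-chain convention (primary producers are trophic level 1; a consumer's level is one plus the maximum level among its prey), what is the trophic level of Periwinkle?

Trophic level 2

Sea Lettuce is a producer → level 1.
Periwinkle eats Sea Lettuce → level 2.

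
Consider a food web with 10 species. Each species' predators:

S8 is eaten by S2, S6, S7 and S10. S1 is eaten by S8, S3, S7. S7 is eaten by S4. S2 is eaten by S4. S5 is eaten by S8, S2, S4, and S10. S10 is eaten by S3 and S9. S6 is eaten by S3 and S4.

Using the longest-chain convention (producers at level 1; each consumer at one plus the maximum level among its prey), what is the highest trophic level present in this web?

Producers (level 1): S5, S1.
S5 → S8 → S6 → S4 gives S4 level 4.
No species has a prey at level 4, so no species reaches level 5.

4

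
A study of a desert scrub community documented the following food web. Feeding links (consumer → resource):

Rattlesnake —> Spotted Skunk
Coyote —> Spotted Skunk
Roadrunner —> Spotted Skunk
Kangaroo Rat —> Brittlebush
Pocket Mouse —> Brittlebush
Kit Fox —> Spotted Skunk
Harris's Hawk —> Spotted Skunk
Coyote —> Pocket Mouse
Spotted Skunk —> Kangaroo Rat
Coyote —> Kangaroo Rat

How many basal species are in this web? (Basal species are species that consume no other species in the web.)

Basal species (no prey listed): Brittlebush.
Count: 1.

1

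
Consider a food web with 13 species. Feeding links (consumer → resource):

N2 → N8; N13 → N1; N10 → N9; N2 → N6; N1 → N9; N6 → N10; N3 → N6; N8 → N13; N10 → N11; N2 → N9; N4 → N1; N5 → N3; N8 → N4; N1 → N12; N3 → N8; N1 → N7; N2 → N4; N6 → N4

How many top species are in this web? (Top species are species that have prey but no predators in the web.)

Top species (has prey, but nothing eats it): N2, N5.
Count: 2.

2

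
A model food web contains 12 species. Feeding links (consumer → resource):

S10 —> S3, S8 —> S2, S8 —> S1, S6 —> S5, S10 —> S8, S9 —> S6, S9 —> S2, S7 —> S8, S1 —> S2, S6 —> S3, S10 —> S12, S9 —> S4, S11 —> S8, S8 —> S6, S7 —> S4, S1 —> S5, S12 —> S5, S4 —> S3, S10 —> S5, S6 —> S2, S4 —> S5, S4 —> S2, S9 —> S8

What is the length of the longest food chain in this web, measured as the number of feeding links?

One longest chain: S5 → S1 → S8 → S7.
It has 4 species and 3 links.

3 links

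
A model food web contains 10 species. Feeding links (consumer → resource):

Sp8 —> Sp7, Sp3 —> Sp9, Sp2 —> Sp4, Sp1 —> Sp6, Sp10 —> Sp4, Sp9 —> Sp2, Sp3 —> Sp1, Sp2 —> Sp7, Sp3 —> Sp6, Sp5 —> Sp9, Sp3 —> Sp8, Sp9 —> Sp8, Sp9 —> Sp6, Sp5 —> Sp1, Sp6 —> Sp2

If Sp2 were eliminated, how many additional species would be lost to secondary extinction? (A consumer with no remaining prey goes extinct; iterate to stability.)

2

Remove Sp2.
Round 1: Sp6 (all prey gone) → extinct.
Round 2: Sp1 (all prey gone) → extinct.
No further losses. Total secondary extinctions: 2.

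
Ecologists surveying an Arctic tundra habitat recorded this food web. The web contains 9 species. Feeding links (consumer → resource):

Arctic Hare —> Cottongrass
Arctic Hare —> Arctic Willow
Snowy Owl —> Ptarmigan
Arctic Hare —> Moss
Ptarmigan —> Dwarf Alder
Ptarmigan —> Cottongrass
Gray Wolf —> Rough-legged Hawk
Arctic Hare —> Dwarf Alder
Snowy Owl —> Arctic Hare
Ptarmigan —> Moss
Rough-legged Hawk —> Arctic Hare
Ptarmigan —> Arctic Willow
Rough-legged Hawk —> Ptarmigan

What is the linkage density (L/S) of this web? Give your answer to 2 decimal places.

L/S = 1.44

There are L = 13 links among S = 9 species.
L/S = 13/9 = 1.4444 ≈ 1.44.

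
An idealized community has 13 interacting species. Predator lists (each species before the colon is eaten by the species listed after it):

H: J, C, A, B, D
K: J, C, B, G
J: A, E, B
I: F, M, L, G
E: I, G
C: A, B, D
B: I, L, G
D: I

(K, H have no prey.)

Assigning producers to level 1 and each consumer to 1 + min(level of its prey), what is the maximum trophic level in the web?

Producers (level 1): K, H.
Following each consumer down to its lowest-level prey: K → B → I → M (levels 1 through 4).
All prey of M (I 3) are at level 3 or above, so M is at level 1 + 3 = 4.
Every consumer has at least one prey at level 3 or below, so none exceeds level 4.

4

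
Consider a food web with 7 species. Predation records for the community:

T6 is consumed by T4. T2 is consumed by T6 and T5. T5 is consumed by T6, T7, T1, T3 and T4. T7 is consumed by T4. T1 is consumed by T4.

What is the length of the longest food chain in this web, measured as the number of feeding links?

3 links

One longest chain: T2 → T5 → T6 → T4.
It has 4 species and 3 links.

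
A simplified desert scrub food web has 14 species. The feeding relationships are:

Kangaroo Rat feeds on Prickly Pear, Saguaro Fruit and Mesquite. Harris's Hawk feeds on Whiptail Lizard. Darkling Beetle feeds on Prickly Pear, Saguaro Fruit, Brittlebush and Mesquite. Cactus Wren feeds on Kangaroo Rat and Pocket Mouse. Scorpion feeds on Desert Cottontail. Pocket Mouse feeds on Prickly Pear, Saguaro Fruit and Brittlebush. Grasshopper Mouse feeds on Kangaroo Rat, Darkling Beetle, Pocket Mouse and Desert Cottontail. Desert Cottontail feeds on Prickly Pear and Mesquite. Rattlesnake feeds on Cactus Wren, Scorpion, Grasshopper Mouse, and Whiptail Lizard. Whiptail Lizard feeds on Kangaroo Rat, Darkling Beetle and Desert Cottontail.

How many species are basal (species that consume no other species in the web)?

Basal species (no prey listed): Prickly Pear, Saguaro Fruit, Mesquite, Brittlebush.
Count: 4.

4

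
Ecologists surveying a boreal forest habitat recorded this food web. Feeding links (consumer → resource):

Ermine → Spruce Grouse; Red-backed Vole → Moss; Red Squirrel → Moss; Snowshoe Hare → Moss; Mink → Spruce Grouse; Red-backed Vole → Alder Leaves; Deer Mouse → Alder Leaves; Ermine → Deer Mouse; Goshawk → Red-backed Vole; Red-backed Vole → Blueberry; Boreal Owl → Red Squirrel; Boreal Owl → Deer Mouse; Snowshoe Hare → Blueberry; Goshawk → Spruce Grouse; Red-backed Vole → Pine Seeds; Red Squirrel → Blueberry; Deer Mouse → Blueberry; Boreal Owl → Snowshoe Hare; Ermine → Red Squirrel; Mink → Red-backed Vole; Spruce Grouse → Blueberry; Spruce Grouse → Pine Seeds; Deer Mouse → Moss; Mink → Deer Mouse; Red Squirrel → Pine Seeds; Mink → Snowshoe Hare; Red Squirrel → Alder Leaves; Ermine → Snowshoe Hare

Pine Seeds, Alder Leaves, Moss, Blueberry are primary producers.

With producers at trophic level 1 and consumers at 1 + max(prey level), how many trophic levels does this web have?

3

Producers (level 1): Pine Seeds, Alder Leaves, Moss, Blueberry.
Pine Seeds → Red-backed Vole → Goshawk gives Goshawk level 3.
No species has a prey at level 3, so no species reaches level 4.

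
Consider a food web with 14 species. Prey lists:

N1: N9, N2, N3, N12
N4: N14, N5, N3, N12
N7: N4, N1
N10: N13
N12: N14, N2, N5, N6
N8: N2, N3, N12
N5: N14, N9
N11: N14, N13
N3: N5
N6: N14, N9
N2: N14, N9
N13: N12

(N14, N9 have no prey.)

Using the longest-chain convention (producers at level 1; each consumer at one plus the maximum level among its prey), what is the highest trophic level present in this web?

5

Producers (level 1): N14, N9.
N14 → N2 → N12 → N13 → N10 gives N10 level 5.
No species has a prey at level 5, so no species reaches level 6.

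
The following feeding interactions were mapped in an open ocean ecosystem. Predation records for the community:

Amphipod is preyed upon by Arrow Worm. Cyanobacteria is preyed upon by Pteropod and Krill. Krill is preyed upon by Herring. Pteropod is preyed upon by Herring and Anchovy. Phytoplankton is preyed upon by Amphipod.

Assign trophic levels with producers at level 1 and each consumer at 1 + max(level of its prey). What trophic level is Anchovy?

Cyanobacteria is a producer → level 1.
Pteropod eats Cyanobacteria → level 2.
Anchovy eats Pteropod → level 3.

Trophic level 3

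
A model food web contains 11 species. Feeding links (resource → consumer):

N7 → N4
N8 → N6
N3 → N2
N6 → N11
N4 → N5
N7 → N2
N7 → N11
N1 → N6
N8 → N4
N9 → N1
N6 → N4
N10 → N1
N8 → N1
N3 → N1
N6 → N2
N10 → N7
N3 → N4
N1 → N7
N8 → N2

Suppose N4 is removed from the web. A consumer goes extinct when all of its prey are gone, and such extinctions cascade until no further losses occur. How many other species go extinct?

Remove N4.
Round 1: N5 (all prey gone) → extinct.
No further losses. Total secondary extinctions: 1.

1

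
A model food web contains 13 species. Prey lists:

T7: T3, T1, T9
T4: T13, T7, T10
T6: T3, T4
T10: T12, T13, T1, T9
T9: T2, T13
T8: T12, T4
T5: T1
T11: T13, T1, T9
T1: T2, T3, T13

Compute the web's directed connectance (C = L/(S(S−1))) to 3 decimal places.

C = 0.147

The web has S = 13 species and L = 23 feeding links.
C = L / (S(S−1)) = 23 / 156 = 0.1474 ≈ 0.147.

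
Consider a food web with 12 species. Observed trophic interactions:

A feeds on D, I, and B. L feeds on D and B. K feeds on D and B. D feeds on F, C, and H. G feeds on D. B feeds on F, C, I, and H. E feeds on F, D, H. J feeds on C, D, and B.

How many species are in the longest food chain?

One longest chain: H → D → E.
It has 3 species and 2 links.

3 species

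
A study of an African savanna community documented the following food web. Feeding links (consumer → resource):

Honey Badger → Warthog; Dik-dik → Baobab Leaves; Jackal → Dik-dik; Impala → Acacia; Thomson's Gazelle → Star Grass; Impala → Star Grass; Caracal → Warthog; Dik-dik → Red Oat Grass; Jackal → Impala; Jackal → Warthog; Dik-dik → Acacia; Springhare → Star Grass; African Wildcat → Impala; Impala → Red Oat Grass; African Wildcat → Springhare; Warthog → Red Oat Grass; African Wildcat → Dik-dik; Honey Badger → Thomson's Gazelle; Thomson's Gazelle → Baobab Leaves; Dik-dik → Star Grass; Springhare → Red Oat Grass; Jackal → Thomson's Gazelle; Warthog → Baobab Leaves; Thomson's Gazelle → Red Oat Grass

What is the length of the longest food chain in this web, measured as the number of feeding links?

One longest chain: Baobab Leaves → Warthog → Honey Badger.
It has 3 species and 2 links.

2 links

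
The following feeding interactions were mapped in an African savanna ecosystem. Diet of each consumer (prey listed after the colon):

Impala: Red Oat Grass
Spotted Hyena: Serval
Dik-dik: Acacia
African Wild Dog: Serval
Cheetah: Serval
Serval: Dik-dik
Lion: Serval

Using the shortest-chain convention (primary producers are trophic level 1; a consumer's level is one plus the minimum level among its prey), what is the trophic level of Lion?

Trophic level 4

Acacia is a producer → level 1.
Dik-dik eats Acacia → level 2.
Serval eats Dik-dik → level 3.
Lion eats Serval → level 4.
No prey of Lion is below level 3, so 4 is the minimum.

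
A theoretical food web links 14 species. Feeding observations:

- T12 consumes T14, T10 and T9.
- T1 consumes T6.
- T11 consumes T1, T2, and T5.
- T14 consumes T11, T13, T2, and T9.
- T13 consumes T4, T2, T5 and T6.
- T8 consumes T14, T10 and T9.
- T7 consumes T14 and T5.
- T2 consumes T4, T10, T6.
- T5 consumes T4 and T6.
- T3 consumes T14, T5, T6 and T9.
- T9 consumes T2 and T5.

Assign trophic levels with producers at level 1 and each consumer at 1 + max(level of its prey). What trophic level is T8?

T4 is a producer → level 1.
T5 eats T4 (level 1); other prey at levels: T6 1 → level 2.
T11 eats T5 (level 2); other prey at levels: T1 2, T2 2 → level 3.
T14 eats T11 (level 3); other prey at levels: T2 2, T13 3, T9 3 → level 4.
T8 eats T14 (level 4); other prey at levels: T10 1, T9 3 → level 5.

Trophic level 5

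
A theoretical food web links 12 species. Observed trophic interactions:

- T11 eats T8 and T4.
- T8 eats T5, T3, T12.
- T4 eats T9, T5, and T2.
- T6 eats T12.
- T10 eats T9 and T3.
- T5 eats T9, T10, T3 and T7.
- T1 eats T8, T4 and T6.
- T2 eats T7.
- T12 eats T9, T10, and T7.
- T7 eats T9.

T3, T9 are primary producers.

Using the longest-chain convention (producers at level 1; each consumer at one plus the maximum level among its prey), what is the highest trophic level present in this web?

Producers (level 1): T3, T9.
T3 → T10 → T5 → T8 → T11 gives T11 level 5.
No species has a prey at level 5, so no species reaches level 6.

5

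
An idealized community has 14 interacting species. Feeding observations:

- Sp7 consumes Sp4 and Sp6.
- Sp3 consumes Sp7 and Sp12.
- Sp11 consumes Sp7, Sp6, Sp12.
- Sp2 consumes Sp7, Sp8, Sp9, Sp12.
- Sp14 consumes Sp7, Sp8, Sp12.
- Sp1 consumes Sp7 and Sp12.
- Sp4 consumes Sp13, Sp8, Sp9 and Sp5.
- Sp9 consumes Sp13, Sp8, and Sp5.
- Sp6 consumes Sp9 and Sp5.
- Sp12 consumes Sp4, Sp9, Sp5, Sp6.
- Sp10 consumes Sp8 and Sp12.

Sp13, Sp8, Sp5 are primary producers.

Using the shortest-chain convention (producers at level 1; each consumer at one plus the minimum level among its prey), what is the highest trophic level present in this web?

Producers (level 1): Sp13, Sp8, Sp5.
Following each consumer down to its lowest-level prey: Sp5 → Sp12 → Sp1 (levels 1 through 3).
All prey of Sp1 (Sp12 2, Sp7 3) are at level 2 or above, so Sp1 is at level 1 + 2 = 3.
Every consumer has at least one prey at level 2 or below, so none exceeds level 3.

3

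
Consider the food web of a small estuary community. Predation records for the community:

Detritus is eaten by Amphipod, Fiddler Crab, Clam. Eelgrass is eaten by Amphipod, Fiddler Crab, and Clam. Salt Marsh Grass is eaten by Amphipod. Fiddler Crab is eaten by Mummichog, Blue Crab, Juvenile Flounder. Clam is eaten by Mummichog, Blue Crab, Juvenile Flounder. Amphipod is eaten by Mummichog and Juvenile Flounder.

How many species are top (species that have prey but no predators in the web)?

3

Top species (has prey, but nothing eats it): Mummichog, Blue Crab, Juvenile Flounder.
Count: 3.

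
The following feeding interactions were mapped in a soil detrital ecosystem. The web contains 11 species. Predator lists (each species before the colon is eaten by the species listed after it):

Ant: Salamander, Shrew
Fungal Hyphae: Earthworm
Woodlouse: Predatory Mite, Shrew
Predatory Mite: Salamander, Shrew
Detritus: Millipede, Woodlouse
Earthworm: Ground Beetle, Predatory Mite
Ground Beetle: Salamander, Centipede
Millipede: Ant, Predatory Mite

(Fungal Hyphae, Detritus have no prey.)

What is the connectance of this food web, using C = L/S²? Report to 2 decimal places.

The web has S = 11 species and L = 15 feeding links.
C = L / S² = 15 / 121 = 0.1240 ≈ 0.12.

C = 0.12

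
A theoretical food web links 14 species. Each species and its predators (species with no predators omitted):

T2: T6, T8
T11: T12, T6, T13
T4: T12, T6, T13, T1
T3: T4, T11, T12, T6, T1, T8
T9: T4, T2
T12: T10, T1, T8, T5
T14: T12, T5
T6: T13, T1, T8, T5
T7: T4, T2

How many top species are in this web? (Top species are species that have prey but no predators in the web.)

Top species (has prey, but nothing eats it): T13, T10, T1, T8, T5.
Count: 5.

5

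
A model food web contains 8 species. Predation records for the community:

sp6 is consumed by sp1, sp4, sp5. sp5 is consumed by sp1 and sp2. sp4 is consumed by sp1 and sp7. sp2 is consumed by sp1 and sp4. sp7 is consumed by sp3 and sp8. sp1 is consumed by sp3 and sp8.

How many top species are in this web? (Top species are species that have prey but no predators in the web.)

Top species (has prey, but nothing eats it): sp8, sp3.
Count: 2.

2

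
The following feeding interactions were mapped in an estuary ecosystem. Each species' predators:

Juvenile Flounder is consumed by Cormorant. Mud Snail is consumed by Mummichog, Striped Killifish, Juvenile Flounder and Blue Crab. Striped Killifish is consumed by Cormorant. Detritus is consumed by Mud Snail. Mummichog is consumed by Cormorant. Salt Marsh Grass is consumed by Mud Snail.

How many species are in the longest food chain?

One longest chain: Detritus → Mud Snail → Juvenile Flounder → Cormorant.
It has 4 species and 3 links.

4 species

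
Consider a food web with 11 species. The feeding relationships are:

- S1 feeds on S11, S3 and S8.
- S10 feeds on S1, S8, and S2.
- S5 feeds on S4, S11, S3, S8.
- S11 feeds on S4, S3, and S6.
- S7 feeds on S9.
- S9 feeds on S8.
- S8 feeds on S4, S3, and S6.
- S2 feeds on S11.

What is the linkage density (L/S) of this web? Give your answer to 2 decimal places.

There are L = 19 links among S = 11 species.
L/S = 19/11 = 1.7273 ≈ 1.73.

L/S = 1.73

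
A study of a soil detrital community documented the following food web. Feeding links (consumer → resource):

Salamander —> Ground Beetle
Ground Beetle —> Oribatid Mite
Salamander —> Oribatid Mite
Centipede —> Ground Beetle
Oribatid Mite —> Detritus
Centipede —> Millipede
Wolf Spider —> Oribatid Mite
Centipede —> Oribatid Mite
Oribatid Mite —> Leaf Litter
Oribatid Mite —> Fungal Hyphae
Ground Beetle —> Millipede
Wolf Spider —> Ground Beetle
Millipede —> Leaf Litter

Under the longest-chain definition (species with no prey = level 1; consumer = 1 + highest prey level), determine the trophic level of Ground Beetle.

Fungal Hyphae has no prey (basal) → level 1.
Oribatid Mite eats Fungal Hyphae (level 1); other prey at levels: Detritus 1, Leaf Litter 1 → level 2.
Ground Beetle eats Oribatid Mite (level 2); other prey at levels: Millipede 2 → level 3.

Trophic level 3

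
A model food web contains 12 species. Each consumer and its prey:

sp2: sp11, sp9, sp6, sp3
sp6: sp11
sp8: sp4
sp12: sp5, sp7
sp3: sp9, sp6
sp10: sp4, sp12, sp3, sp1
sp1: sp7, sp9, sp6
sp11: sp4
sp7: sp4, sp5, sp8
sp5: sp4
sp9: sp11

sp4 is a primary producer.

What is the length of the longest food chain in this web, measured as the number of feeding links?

One longest chain: sp4 → sp11 → sp9 → sp3 → sp2.
It has 5 species and 4 links.

4 links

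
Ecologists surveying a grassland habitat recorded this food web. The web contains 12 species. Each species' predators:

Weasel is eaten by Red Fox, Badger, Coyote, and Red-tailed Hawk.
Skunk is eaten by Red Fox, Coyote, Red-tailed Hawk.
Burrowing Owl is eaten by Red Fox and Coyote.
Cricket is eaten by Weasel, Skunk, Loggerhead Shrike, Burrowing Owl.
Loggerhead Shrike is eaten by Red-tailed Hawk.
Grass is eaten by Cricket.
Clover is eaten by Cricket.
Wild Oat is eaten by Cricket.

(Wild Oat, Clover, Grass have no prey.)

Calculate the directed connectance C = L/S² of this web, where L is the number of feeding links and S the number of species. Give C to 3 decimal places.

C = 0.118

The web has S = 12 species and L = 17 feeding links.
C = L / S² = 17 / 144 = 0.1181 ≈ 0.118.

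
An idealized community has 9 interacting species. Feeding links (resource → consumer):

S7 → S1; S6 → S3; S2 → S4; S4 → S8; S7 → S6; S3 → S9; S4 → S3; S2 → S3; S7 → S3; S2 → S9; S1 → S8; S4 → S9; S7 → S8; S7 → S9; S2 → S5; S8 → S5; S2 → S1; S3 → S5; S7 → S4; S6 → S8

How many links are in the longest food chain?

3 links

One longest chain: S2 → S1 → S8 → S5.
It has 4 species and 3 links.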